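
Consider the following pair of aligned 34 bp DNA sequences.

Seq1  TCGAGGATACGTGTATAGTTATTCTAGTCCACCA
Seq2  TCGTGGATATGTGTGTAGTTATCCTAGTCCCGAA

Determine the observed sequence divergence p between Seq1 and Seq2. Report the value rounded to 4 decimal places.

The sequences differ at positions 4 (A/T), 10 (C/T), 15 (A/G), 23 (T/C), 31 (A/C), 32 (C/G), 33 (C/A).
There are 7 differences over 34 sites, so p = 7/34 = 0.2059.

0.2059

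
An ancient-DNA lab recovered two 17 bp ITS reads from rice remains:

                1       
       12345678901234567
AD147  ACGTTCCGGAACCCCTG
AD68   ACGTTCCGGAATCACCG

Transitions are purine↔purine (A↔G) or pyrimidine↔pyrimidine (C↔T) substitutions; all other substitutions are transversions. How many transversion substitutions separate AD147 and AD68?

1

Differing sites — 12:C/T (Ti); 14:C/A (Tv); 16:T/C (Ti).
Of the 3 differences, 2 transitions and 1 transversion, so the answer is 1.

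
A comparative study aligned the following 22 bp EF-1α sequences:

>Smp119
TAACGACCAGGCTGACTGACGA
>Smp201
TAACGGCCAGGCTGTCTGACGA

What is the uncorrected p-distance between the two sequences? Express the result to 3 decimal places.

The sequences differ at positions 6 (A/G), 15 (A/T).
There are 2 differences over 22 sites, so p = 2/22 = 0.091.

0.091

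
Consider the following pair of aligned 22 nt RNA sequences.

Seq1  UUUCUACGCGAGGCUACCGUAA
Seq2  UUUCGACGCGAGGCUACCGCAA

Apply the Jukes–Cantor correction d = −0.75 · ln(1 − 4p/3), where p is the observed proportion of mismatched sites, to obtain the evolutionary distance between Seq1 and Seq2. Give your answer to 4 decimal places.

Mismatches occur at site 5 (U/G), site 20 (U/C).
p = 2/22 = 0.090909.
d = −0.75 · ln(1 − (4/3)·0.090909) = −0.75 · ln(0.878788) = −0.75 · (-0.129212) = 0.0969.

0.0969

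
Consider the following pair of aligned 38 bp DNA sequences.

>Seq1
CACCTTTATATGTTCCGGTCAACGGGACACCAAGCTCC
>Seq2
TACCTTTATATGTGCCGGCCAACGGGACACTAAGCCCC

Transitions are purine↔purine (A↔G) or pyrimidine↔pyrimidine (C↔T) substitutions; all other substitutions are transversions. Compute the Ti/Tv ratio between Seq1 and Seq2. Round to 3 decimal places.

4.000

Mismatches occur at site 1 (C→T, transition), site 14 (T→G, transversion), site 19 (T→C, transition), site 31 (C→T, transition), site 36 (T→C, transition).
Of the 5 differences, 4 transitions and 1 transversion, so Ti/Tv = 4/1 = 4.000.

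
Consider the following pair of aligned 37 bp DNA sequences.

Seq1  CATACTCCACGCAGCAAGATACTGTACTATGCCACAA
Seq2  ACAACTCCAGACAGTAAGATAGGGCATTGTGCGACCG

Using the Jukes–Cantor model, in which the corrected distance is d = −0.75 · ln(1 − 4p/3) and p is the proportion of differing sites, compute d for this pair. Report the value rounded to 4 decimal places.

0.5266

Mismatches occur at site 1 (C/A), site 2 (A/C), site 3 (T/A), site 10 (C/G), site 11 (G/A), site 15 (C/T), site 22 (C/G), site 23 (T/G), site 25 (T/C), site 27 (C/T), site 29 (A/G), site 33 (C/G), site 36 (A/C), site 37 (A/G).
p = 14/37 = 0.378378.
d = −0.75 · ln(1 − (4/3)·0.378378) = −0.75 · ln(0.495496) = −0.75 · (-0.702196) = 0.5266.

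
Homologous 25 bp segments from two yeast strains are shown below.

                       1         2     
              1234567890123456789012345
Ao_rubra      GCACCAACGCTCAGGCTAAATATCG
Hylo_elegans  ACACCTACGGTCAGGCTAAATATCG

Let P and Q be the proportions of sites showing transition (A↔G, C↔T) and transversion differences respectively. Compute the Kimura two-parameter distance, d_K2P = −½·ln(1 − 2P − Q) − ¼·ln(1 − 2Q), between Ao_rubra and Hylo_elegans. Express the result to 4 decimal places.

Mismatches occur at site 1 (G→A, transition), site 6 (A→T, transversion), site 10 (C→G, transversion).
Of the 3 differences, 1 transition and 2 transversions over 25 sites: P = 1/25 = 0.040000, Q = 2/25 = 0.080000.
d = −0.5·ln(0.840000) − 0.25·ln(0.840000) = −0.5·(-0.174353) − 0.25·(-0.174353) = 0.1308.

0.1308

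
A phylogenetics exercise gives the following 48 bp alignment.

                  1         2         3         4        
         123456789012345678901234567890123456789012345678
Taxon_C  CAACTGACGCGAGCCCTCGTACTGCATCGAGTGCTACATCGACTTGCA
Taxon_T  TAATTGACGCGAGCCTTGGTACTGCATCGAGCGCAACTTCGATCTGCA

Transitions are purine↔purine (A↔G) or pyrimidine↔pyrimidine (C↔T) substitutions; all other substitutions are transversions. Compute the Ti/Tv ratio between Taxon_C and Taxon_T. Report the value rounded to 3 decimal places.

Mismatches occur at site 1 (C/T, transition), site 4 (C/T, transition), site 16 (C/T, transition), site 18 (C/G, transversion), site 32 (T/C, transition), site 35 (T/A, transversion), site 38 (A/T, transversion), site 43 (C/T, transition), site 44 (T/C, transition).
Of the 9 differences, 6 transitions and 3 transversions, so Ti/Tv = 6/3 = 2.000.

2.000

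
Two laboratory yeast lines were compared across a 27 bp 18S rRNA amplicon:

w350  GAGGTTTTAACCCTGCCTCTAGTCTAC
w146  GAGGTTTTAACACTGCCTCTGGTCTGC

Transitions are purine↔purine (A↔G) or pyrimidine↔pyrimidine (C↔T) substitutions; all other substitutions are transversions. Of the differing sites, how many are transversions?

1

Differing sites — 12:C/A (Tv); 21:A/G (Ti); 26:A/G (Ti).
Of the 3 differences, 2 transitions and 1 transversion, so the answer is 1.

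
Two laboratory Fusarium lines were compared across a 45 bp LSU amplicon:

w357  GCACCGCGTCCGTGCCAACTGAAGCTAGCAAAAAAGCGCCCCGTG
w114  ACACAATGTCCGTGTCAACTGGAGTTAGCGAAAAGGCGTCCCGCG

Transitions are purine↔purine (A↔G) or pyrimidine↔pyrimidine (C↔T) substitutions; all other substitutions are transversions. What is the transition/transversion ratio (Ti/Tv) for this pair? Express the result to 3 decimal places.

10.000

The sequences differ at positions 1 (G/A, transition), 5 (C/A, transversion), 6 (G/A, transition), 7 (C/T, transition), 15 (C/T, transition), 22 (A/G, transition), 25 (C/T, transition), 30 (A/G, transition), 35 (A/G, transition), 39 (C/T, transition), 44 (T/C, transition).
Of the 11 differences, 10 transitions and 1 transversion, so Ti/Tv = 10/1 = 10.000.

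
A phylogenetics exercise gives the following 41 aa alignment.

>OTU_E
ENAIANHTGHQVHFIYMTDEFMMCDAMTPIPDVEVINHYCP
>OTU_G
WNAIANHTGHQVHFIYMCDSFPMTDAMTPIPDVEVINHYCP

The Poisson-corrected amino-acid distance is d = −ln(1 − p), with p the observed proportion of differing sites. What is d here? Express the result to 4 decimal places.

The sequences differ at positions 1 (E/W), 18 (T/C), 20 (E/S), 22 (M/P), 24 (C/T).
p = 5/41 = 0.121951.
d = −ln(1 − 0.121951) = −ln(0.878049) = 0.1301.

0.1301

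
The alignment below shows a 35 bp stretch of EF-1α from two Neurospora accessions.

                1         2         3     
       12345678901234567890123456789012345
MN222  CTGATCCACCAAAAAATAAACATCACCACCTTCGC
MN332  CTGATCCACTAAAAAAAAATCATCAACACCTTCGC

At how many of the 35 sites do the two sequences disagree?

4

Mismatches occur at site 10 (C↔T), site 17 (T↔A), site 20 (A↔T), site 26 (C↔A).
That gives 4 mismatches out of 35 aligned sites, so the Hamming distance is 4.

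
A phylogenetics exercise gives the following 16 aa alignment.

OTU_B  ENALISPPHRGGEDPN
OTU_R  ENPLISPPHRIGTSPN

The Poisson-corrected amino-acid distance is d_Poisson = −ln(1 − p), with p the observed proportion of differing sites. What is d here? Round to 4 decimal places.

0.2877

Differing sites — 3:A/P; 11:G/I; 13:E/T; 14:D/S.
p = 4/16 = 0.250000.
d = −ln(1 − 0.250000) = −ln(0.750000) = 0.2877.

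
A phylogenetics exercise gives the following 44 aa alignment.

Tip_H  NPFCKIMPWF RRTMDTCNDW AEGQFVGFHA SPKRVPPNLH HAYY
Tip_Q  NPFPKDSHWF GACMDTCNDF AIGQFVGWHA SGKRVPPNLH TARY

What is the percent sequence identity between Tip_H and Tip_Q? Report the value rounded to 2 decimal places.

70.45%

Mismatches occur at site 4 (C↔P), site 6 (I↔D), site 7 (M↔S), site 8 (P↔H), site 11 (R↔G), site 12 (R↔A), site 13 (T↔C), site 20 (W↔F), site 22 (E↔I), site 28 (F↔W), site 32 (P↔G), site 41 (H↔T), site 43 (Y↔R).
31 of the 44 sites match, so the percent identity is 31/44 × 100 = 70.45%.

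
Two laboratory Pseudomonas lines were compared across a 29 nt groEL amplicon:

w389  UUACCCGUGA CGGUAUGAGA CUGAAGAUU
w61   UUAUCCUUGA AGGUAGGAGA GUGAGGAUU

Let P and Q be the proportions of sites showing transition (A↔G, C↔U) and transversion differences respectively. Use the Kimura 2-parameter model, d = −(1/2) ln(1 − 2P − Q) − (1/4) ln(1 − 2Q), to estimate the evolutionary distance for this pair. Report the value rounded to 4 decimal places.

0.2421

The sequences differ at positions 4 (C/U, transition), 7 (G/U, transversion), 11 (C/A, transversion), 16 (U/G, transversion), 21 (C/G, transversion), 25 (A/G, transition).
Of the 6 differences, 2 transitions and 4 transversions over 29 sites: P = 2/29 = 0.068966, Q = 4/29 = 0.137931.
d = −0.5·ln(0.724137) − 0.25·ln(0.724138) = −0.5·(-0.322775) − 0.25·(-0.322773) = 0.2421.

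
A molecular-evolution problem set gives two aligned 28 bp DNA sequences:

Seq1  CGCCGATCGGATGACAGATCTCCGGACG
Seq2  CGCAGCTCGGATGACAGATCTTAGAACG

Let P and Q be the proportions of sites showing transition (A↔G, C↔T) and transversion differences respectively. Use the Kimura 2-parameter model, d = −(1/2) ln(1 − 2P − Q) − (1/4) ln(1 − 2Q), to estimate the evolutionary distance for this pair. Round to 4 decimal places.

Differing sites — 4:C/A (Tv); 6:A/C (Tv); 22:C/T (Ti); 23:C/A (Tv); 25:G/A (Ti).
Of the 5 differences, 2 transitions and 3 transversions over 28 sites: P = 2/28 = 0.071429, Q = 3/28 = 0.107143.
d = −0.5·ln(0.749999) − 0.25·ln(0.785714) = −0.5·(-0.287683) − 0.25·(-0.241162) = 0.2041.

0.2041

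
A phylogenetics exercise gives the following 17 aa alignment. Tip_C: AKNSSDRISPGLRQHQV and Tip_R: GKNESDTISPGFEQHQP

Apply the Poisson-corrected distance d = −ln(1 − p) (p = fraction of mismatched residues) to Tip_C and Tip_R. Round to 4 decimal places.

The sequences differ at positions 1 (A/G), 4 (S/E), 7 (R/T), 12 (L/F), 13 (R/E), 17 (V/P).
p = 6/17 = 0.352941.
d = −ln(1 − 0.352941) = −ln(0.647059) = 0.4353.

0.4353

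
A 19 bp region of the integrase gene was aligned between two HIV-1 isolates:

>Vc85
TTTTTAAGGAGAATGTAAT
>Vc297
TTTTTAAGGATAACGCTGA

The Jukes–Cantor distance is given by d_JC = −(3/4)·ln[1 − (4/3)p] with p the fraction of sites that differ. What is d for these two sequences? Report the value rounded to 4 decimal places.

0.4099

Differing sites — 11:G/T; 14:T/C; 16:T/C; 17:A/T; 18:A/G; 19:T/A.
p = 6/19 = 0.315789.
d = −0.75 · ln(1 − (4/3)·0.315789) = −0.75 · ln(0.578948) = −0.75 · (-0.546543) = 0.4099.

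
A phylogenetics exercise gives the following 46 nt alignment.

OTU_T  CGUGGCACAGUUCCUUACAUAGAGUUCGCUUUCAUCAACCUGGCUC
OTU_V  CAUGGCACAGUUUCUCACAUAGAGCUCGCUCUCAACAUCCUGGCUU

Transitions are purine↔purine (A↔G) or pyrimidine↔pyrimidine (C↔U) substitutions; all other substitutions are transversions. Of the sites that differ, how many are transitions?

6

Differing sites — 2:G/A (Ti); 13:C/U (Ti); 16:U/C (Ti); 25:U/C (Ti); 31:U/C (Ti); 35:U/A (Tv); 38:A/U (Tv); 46:C/U (Ti).
Of the 8 differences, 6 transitions and 2 transversions, so the answer is 6.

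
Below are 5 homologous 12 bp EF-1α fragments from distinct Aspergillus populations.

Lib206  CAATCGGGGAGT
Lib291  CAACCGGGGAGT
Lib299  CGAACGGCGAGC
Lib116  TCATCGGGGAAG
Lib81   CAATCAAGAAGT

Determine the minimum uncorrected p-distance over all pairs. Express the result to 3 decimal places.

Pairwise Hamming distances:
  Lib206 vs Lib291: 1
  Lib206 vs Lib299: 4
  Lib206 vs Lib116: 4
  Lib206 vs Lib81: 3
  Lib291 vs Lib299: 4
  Lib291 vs Lib116: 5
  Lib291 vs Lib81: 4
  Lib299 vs Lib116: 6
  Lib299 vs Lib81: 7
  Lib116 vs Lib81: 7
The smallest is 1 mismatch, between Lib206 and Lib291; p = 1/12 = 0.083.

0.083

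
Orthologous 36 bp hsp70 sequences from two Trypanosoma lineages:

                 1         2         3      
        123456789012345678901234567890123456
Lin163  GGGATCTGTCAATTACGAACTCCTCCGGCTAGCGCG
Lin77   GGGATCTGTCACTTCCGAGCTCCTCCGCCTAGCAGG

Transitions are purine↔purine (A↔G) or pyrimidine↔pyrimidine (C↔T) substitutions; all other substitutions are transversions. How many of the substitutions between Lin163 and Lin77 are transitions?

The sequences differ at positions 12 (A/C, transversion), 15 (A/C, transversion), 19 (A/G, transition), 28 (G/C, transversion), 34 (G/A, transition), 35 (C/G, transversion).
Of the 6 differences, 2 transitions and 4 transversions, so the answer is 2.

2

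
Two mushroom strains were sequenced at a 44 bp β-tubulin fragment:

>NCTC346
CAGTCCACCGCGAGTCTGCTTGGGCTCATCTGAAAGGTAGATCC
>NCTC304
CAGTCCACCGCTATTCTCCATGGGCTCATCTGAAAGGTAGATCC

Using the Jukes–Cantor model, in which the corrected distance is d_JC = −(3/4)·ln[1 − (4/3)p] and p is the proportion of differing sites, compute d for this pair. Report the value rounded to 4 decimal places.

Differing sites — 12:G/T; 14:G/T; 18:G/C; 20:T/A.
p = 4/44 = 0.090909.
d = −0.75 · ln(1 − (4/3)·0.090909) = −0.75 · ln(0.878788) = −0.75 · (-0.129212) = 0.0969.

0.0969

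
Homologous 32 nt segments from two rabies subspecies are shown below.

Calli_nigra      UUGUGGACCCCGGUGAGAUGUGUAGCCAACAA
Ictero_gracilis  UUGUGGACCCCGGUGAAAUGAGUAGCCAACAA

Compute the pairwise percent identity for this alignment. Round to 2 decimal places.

93.75%

Differing sites — 17:G/A; 21:U/A.
30 of the 32 sites match, so the percent identity is 30/32 × 100 = 93.75%.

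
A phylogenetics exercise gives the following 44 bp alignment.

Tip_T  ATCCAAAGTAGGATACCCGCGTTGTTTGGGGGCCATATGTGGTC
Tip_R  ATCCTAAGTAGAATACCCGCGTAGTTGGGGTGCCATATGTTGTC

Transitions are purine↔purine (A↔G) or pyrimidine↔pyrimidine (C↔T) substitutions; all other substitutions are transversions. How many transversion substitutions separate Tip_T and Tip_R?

5

Differing sites — 5:A/T (Tv); 12:G/A (Ti); 23:T/A (Tv); 27:T/G (Tv); 31:G/T (Tv); 41:G/T (Tv).
Of the 6 differences, 1 transition and 5 transversions, so the answer is 5.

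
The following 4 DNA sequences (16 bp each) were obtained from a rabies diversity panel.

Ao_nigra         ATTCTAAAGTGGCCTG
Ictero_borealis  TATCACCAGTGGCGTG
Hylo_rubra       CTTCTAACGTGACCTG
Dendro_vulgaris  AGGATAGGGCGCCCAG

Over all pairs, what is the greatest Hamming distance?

Pairwise Hamming distances:
  Ao_nigra vs Ictero_borealis: 6
  Ao_nigra vs Hylo_rubra: 3
  Ao_nigra vs Dendro_vulgaris: 8
  Ictero_borealis vs Hylo_rubra: 8
  Ictero_borealis vs Dendro_vulgaris: 12
  Hylo_rubra vs Dendro_vulgaris: 9
The largest is 12, between Ictero_borealis and Dendro_vulgaris.

12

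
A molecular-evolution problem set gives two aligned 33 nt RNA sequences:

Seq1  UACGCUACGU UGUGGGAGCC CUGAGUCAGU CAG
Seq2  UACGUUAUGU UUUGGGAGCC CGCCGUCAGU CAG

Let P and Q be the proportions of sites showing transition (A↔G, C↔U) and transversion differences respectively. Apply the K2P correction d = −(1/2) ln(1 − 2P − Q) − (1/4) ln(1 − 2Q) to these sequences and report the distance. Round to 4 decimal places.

The sequences differ at positions 5 (C/U, transition), 8 (C/U, transition), 12 (G/U, transversion), 22 (U/G, transversion), 23 (G/C, transversion), 24 (A/C, transversion).
Of the 6 differences, 2 transitions and 4 transversions over 33 sites: P = 2/33 = 0.060606, Q = 4/33 = 0.121212.
d = −0.5·ln(0.757576) − 0.25·ln(0.757576) = −0.5·(-0.277631) − 0.25·(-0.277631) = 0.2082.

0.2082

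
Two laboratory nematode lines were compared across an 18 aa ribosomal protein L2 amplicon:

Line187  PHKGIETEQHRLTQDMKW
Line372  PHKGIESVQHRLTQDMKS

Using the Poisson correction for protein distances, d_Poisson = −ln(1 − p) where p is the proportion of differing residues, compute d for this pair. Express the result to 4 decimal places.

0.1823

The sequences differ at positions 7 (T/S), 8 (E/V), 18 (W/S).
p = 3/18 = 0.166667.
d = −ln(1 − 0.166667) = −ln(0.833333) = 0.1823.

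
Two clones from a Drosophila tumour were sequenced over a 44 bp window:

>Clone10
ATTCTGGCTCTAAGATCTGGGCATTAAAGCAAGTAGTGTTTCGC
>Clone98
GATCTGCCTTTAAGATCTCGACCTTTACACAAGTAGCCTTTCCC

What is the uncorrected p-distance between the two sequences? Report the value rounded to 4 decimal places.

Differing sites — 1:A/G; 2:T/A; 7:G/C; 10:C/T; 19:G/C; 21:G/A; 23:A/C; 26:A/T; 28:A/C; 29:G/A; 37:T/C; 38:G/C; 43:G/C.
There are 13 differences over 44 sites, so p = 13/44 = 0.2955.

0.2955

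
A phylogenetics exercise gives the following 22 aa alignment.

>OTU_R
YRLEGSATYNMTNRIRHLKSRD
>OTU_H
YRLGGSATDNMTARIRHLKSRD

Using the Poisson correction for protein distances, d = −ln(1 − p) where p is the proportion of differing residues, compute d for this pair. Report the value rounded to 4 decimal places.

Mismatches occur at site 4 (E→G), site 9 (Y→D), site 13 (N→A).
p = 3/22 = 0.136364.
d = −ln(1 − 0.136364) = −ln(0.863636) = 0.1466.

0.1466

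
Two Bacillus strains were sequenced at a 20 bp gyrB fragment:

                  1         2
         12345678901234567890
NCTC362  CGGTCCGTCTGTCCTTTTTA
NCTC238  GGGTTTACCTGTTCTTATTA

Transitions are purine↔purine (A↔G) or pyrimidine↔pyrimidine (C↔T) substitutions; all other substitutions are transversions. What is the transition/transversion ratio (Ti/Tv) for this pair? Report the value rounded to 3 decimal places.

2.500

Differing sites — 1:C/G (Tv); 5:C/T (Ti); 6:C/T (Ti); 7:G/A (Ti); 8:T/C (Ti); 13:C/T (Ti); 17:T/A (Tv).
Of the 7 differences, 5 transitions and 2 transversions, so Ti/Tv = 5/2 = 2.500.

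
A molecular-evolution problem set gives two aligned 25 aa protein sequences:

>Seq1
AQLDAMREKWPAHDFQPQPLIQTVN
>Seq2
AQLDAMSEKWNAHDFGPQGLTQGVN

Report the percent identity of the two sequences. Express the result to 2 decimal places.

The sequences differ at positions 7 (R/S), 11 (P/N), 16 (Q/G), 19 (P/G), 21 (I/T), 23 (T/G).
19 of the 25 sites match, so the percent identity is 19/25 × 100 = 76.00%.

76.00%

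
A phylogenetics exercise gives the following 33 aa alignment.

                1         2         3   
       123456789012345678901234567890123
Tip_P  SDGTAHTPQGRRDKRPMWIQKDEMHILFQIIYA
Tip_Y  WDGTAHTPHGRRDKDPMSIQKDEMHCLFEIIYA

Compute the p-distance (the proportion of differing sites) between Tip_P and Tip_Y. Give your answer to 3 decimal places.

0.182

Differing sites — 1:S/W; 9:Q/H; 15:R/D; 18:W/S; 26:I/C; 29:Q/E.
There are 6 differences over 33 sites, so p = 6/33 = 0.182.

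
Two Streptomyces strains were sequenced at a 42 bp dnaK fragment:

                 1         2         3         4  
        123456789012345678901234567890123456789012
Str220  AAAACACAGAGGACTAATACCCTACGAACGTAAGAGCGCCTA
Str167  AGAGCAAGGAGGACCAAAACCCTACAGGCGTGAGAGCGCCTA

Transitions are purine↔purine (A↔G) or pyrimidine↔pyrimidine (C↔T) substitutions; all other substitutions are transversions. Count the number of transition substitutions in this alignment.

Mismatches occur at site 2 (A↔G, transition), site 4 (A↔G, transition), site 7 (C↔A, transversion), site 8 (A↔G, transition), site 15 (T↔C, transition), site 18 (T↔A, transversion), site 26 (G↔A, transition), site 27 (A↔G, transition), site 28 (A↔G, transition), site 32 (A↔G, transition).
Of the 10 differences, 8 transitions and 2 transversions, so the answer is 8.

8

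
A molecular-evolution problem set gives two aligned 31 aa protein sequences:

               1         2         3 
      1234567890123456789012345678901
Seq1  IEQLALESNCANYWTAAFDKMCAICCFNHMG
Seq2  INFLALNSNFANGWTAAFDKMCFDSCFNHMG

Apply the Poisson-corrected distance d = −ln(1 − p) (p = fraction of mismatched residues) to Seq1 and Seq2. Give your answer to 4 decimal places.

Mismatches occur at site 2 (E↔N), site 3 (Q↔F), site 7 (E↔N), site 10 (C↔F), site 13 (Y↔G), site 23 (A↔F), site 24 (I↔D), site 25 (C↔S).
p = 8/31 = 0.258065.
d = −ln(1 − 0.258065) = −ln(0.741935) = 0.2985.

0.2985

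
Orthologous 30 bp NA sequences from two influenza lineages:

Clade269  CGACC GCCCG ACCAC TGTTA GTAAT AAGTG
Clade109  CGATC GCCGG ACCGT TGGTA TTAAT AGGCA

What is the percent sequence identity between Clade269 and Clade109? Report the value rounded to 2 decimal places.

70.00%

The sequences differ at positions 4 (C/T), 9 (C/G), 14 (A/G), 15 (C/T), 18 (T/G), 21 (G/T), 27 (A/G), 29 (T/C), 30 (G/A).
21 of the 30 sites match, so the percent identity is 21/30 × 100 = 70.00%.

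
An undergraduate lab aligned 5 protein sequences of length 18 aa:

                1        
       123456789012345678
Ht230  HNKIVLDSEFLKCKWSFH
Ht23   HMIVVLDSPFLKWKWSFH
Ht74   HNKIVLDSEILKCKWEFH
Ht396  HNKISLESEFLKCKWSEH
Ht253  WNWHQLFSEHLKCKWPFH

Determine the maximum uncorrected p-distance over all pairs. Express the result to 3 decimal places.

0.556

Pairwise Hamming distances:
  Ht230 vs Ht23: 5
  Ht230 vs Ht74: 2
  Ht230 vs Ht396: 3
  Ht230 vs Ht253: 7
  Ht23 vs Ht74: 7
  Ht23 vs Ht396: 8
  Ht23 vs Ht253: 10
  Ht74 vs Ht396: 5
  Ht74 vs Ht253: 7
  Ht396 vs Ht253: 8
The largest is 10 mismatches, between Ht23 and Ht253; p = 10/18 = 0.556.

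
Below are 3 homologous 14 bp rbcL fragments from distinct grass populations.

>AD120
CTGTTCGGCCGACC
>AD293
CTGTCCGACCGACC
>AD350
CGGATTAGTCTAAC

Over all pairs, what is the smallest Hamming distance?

Pairwise Hamming distances:
  AD120 vs AD293: 2
  AD120 vs AD350: 7
  AD293 vs AD350: 9
The smallest is 2, between AD120 and AD293.

2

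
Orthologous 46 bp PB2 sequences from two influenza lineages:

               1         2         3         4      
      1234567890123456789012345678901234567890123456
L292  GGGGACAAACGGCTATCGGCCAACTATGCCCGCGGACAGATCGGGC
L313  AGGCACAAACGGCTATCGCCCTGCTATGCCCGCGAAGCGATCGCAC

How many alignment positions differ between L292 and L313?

10

The sequences differ at positions 1 (G/A), 4 (G/C), 19 (G/C), 22 (A/T), 23 (A/G), 35 (G/A), 37 (C/G), 38 (A/C), 44 (G/C), 45 (G/A).
That gives 10 mismatches out of 46 aligned sites, so the Hamming distance is 10.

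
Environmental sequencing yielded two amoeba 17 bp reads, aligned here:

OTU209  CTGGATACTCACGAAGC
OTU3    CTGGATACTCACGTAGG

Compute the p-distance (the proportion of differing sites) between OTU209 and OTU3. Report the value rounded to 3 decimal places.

0.118

The sequences differ at positions 14 (A/T), 17 (C/G).
There are 2 differences over 17 sites, so p = 2/17 = 0.118.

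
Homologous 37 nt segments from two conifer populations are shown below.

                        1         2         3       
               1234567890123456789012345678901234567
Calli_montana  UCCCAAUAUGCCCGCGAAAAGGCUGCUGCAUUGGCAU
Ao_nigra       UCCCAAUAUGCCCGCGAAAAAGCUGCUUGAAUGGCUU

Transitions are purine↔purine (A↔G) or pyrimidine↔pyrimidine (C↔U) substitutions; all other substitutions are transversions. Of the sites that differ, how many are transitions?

The sequences differ at positions 21 (G/A, transition), 28 (G/U, transversion), 29 (C/G, transversion), 31 (U/A, transversion), 36 (A/U, transversion).
Of the 5 differences, 1 transition and 4 transversions, so the answer is 1.

1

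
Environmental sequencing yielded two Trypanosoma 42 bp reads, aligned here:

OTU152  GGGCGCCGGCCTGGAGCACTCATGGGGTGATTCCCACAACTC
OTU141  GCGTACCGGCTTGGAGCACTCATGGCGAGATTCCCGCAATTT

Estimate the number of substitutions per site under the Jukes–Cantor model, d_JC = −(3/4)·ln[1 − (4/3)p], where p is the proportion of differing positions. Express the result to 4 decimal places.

0.2524

Differing sites — 2:G/C; 4:C/T; 5:G/A; 11:C/T; 26:G/C; 28:T/A; 36:A/G; 40:C/T; 42:C/T.
p = 9/42 = 0.214286.
d = −0.75 · ln(1 − (4/3)·0.214286) = −0.75 · ln(0.714285) = −0.75 · (-0.336473) = 0.2524.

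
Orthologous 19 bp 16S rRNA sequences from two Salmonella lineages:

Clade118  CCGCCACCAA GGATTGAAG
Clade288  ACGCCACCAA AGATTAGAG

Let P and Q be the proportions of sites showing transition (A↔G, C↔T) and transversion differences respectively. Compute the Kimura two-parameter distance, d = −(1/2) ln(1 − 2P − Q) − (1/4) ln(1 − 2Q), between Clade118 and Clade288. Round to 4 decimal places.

Mismatches occur at site 1 (C→A, transversion), site 11 (G→A, transition), site 16 (G→A, transition), site 17 (A→G, transition).
Of the 4 differences, 3 transitions and 1 transversion over 19 sites: P = 3/19 = 0.157895, Q = 1/19 = 0.052632.
d = −0.5·ln(0.631578) − 0.25·ln(0.894736) = −0.5·(-0.459534) − 0.25·(-0.111227) = 0.2576.

0.2576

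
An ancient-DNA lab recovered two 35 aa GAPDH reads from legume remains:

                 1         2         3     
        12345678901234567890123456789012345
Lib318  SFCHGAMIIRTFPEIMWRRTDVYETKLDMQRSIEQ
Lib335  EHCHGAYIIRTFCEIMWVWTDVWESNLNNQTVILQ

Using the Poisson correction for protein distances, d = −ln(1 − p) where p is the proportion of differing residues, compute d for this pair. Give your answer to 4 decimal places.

0.5108

Differing sites — 1:S/E; 2:F/H; 7:M/Y; 13:P/C; 18:R/V; 19:R/W; 23:Y/W; 25:T/S; 26:K/N; 28:D/N; 29:M/N; 31:R/T; 32:S/V; 34:E/L.
p = 14/35 = 0.400000.
d = −ln(1 − 0.400000) = −ln(0.600000) = 0.5108.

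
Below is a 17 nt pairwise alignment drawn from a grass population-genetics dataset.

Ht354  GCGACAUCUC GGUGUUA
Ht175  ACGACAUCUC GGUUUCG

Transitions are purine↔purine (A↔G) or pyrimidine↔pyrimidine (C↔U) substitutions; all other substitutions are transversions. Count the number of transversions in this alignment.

1

Differing sites — 1:G/A (Ti); 14:G/U (Tv); 16:U/C (Ti); 17:A/G (Ti).
Of the 4 differences, 3 transitions and 1 transversion, so the answer is 1.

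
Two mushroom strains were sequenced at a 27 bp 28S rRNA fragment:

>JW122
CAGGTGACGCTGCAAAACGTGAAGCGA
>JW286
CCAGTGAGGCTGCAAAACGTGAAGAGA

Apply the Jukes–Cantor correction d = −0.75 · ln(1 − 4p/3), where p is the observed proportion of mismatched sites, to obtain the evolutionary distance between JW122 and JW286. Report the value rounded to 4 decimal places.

The sequences differ at positions 2 (A/C), 3 (G/A), 8 (C/G), 25 (C/A).
p = 4/27 = 0.148148.
d = −0.75 · ln(1 − (4/3)·0.148148) = −0.75 · ln(0.802469) = −0.75 · (-0.220062) = 0.1650.

0.1650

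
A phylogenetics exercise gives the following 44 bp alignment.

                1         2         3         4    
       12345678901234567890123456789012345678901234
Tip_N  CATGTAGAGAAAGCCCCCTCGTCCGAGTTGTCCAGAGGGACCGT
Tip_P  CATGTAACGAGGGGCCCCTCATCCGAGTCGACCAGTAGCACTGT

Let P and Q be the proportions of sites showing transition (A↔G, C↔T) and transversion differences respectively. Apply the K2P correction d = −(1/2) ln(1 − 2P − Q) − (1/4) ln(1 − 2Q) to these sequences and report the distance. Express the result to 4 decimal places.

0.3471

The sequences differ at positions 7 (G/A, transition), 8 (A/C, transversion), 11 (A/G, transition), 12 (A/G, transition), 14 (C/G, transversion), 21 (G/A, transition), 29 (T/C, transition), 31 (T/A, transversion), 36 (A/T, transversion), 37 (G/A, transition), 39 (G/C, transversion), 42 (C/T, transition).
Of the 12 differences, 7 transitions and 5 transversions over 44 sites: P = 7/44 = 0.159091, Q = 5/44 = 0.113636.
d = −0.5·ln(0.568182) − 0.25·ln(0.772728) = −0.5·(-0.565313) − 0.25·(-0.257828) = 0.3471.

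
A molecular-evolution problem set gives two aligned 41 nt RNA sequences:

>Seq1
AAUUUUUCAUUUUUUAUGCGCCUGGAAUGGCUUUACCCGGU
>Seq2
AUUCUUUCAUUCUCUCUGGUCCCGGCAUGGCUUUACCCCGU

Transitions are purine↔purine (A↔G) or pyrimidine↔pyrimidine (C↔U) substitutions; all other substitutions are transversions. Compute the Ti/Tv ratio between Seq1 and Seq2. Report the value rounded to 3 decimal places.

0.667

Differing sites — 2:A/U (Tv); 4:U/C (Ti); 12:U/C (Ti); 14:U/C (Ti); 16:A/C (Tv); 19:C/G (Tv); 20:G/U (Tv); 23:U/C (Ti); 26:A/C (Tv); 39:G/C (Tv).
Of the 10 differences, 4 transitions and 6 transversions, so Ti/Tv = 4/6 = 0.667.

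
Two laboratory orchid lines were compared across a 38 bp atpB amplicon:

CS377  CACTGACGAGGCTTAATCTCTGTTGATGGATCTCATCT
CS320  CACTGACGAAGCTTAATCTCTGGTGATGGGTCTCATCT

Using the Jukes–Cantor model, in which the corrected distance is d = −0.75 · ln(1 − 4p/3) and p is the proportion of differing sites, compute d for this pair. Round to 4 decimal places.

Differing sites — 10:G/A; 23:T/G; 30:A/G.
p = 3/38 = 0.078947.
d = −0.75 · ln(1 − (4/3)·0.078947) = −0.75 · ln(0.894737) = −0.75 · (-0.111225) = 0.0834.

0.0834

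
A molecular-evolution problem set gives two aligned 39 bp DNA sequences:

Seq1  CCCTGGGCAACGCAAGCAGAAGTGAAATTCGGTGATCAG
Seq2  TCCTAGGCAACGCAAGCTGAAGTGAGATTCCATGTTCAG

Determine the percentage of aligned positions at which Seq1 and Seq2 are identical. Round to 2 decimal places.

Mismatches occur at site 1 (C/T), site 5 (G/A), site 18 (A/T), site 26 (A/G), site 31 (G/C), site 32 (G/A), site 35 (A/T).
32 of the 39 sites match, so the percent identity is 32/39 × 100 = 82.05%.

82.05%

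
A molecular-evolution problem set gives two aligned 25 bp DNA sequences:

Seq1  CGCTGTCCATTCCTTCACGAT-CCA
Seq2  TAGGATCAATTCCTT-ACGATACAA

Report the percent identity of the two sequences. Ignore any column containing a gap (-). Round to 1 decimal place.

Excluding the 2 gap columns leaves 23 comparable sites.
The sequences differ at positions 1 (C/T), 2 (G/A), 3 (C/G), 4 (T/G), 5 (G/A), 8 (C/A), 24 (C/A).
16 of the 23 comparable sites match, so the percent identity is 16/23 × 100 = 69.6%.

69.6%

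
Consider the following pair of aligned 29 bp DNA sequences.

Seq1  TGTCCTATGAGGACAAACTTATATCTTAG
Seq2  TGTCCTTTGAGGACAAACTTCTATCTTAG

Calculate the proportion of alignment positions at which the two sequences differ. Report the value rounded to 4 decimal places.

Differing sites — 7:A/T; 21:A/C.
There are 2 differences over 29 sites, so p = 2/29 = 0.0690.

0.0690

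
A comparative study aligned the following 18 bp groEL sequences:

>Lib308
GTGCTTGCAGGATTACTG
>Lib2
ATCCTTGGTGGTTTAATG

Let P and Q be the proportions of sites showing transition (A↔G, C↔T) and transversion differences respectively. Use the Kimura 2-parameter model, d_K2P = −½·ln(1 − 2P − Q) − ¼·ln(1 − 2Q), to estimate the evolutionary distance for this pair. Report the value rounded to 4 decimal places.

0.4490

The sequences differ at positions 1 (G/A, transition), 3 (G/C, transversion), 8 (C/G, transversion), 9 (A/T, transversion), 12 (A/T, transversion), 16 (C/A, transversion).
Of the 6 differences, 1 transition and 5 transversions over 18 sites: P = 1/18 = 0.055556, Q = 5/18 = 0.277778.
d = −0.5·ln(0.611110) − 0.25·ln(0.444444) = −0.5·(-0.492478) − 0.25·(-0.810931) = 0.4490.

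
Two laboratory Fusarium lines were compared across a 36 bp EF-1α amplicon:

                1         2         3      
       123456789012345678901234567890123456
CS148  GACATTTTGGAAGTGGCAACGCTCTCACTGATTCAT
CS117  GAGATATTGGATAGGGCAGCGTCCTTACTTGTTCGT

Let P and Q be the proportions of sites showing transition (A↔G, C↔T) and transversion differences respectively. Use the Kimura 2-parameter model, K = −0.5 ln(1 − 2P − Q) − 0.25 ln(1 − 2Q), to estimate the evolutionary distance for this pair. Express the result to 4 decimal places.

0.4565

The sequences differ at positions 3 (C/G, transversion), 6 (T/A, transversion), 12 (A/T, transversion), 13 (G/A, transition), 14 (T/G, transversion), 19 (A/G, transition), 22 (C/T, transition), 23 (T/C, transition), 26 (C/T, transition), 30 (G/T, transversion), 31 (A/G, transition), 35 (A/G, transition).
Of the 12 differences, 7 transitions and 5 transversions over 36 sites: P = 7/36 = 0.194444, Q = 5/36 = 0.138889.
d = −0.5·ln(0.472223) − 0.25·ln(0.722222) = −0.5·(-0.750304) − 0.25·(-0.325423) = 0.4565.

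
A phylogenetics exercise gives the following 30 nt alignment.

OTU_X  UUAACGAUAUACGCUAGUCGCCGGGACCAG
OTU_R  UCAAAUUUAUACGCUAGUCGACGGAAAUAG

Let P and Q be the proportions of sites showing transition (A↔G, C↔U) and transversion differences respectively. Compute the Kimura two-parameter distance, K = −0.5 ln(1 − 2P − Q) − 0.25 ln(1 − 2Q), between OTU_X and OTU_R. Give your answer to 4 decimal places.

0.3297

Differing sites — 2:U/C (Ti); 5:C/A (Tv); 6:G/U (Tv); 7:A/U (Tv); 21:C/A (Tv); 25:G/A (Ti); 27:C/A (Tv); 28:C/U (Ti).
Of the 8 differences, 3 transitions and 5 transversions over 30 sites: P = 3/30 = 0.100000, Q = 5/30 = 0.166667.
d = −0.5·ln(0.633333) − 0.25·ln(0.666666) = −0.5·(-0.456759) − 0.25·(-0.405466) = 0.3297.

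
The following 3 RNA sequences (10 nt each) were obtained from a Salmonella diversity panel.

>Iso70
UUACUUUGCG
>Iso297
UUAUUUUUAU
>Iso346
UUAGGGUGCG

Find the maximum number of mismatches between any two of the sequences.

6

Pairwise Hamming distances:
  Iso70 vs Iso297: 4
  Iso70 vs Iso346: 3
  Iso297 vs Iso346: 6
The largest is 6, between Iso297 and Iso346.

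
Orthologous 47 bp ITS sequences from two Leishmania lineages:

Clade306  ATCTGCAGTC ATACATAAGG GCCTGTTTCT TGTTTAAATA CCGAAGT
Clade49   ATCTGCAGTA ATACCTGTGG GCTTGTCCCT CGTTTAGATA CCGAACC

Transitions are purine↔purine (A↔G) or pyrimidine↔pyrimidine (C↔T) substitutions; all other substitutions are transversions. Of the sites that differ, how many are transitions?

Differing sites — 10:C/A (Tv); 15:A/C (Tv); 17:A/G (Ti); 18:A/T (Tv); 23:C/T (Ti); 27:T/C (Ti); 28:T/C (Ti); 31:T/C (Ti); 37:A/G (Ti); 46:G/C (Tv); 47:T/C (Ti).
Of the 11 differences, 7 transitions and 4 transversions, so the answer is 7.

7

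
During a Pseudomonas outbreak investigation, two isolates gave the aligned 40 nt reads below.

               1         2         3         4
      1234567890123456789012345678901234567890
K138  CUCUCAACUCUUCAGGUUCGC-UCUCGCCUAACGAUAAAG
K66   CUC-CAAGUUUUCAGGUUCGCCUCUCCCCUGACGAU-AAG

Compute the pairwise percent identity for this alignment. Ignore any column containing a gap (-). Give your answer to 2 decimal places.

89.19%

Excluding the 3 gap columns leaves 37 comparable sites.
The sequences differ at positions 8 (C/G), 10 (C/U), 27 (G/C), 31 (A/G).
33 of the 37 comparable sites match, so the percent identity is 33/37 × 100 = 89.19%.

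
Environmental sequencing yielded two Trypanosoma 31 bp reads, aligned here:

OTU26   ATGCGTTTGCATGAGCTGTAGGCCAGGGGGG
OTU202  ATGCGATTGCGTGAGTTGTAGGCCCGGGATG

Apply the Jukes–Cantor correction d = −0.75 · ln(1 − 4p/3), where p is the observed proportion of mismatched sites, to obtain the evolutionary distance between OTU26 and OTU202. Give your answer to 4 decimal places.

0.2239

Differing sites — 6:T/A; 11:A/G; 16:C/T; 25:A/C; 29:G/A; 30:G/T.
p = 6/31 = 0.193548.
d = −0.75 · ln(1 − (4/3)·0.193548) = −0.75 · ln(0.741936) = −0.75 · (-0.298492) = 0.2239.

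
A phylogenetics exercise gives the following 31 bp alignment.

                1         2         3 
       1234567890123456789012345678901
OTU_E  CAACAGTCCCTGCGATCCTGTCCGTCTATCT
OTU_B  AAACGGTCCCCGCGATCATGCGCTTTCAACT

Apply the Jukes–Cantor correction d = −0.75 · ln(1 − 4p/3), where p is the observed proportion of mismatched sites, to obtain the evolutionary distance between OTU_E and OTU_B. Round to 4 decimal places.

Mismatches occur at site 1 (C→A), site 5 (A→G), site 11 (T→C), site 18 (C→A), site 21 (T→C), site 22 (C→G), site 24 (G→T), site 26 (C→T), site 27 (T→C), site 29 (T→A).
p = 10/31 = 0.322581.
d = −0.75 · ln(1 − (4/3)·0.322581) = −0.75 · ln(0.569892) = −0.75 · (-0.562308) = 0.4217.

0.4217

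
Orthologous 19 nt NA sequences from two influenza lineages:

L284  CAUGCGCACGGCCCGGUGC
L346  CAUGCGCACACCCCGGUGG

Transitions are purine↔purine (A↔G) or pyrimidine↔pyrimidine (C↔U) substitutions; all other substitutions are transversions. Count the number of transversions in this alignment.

Differing sites — 10:G/A (Ti); 11:G/C (Tv); 19:C/G (Tv).
Of the 3 differences, 1 transition and 2 transversions, so the answer is 2.

2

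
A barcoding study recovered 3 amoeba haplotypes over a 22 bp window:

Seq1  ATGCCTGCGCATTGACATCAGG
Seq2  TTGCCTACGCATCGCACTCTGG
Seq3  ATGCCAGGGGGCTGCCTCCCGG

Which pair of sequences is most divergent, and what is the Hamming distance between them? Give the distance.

Pairwise Hamming distances:
  Seq1 vs Seq2: 7
  Seq1 vs Seq3: 9
  Seq2 vs Seq3: 12
The largest is 12, between Seq2 and Seq3.

12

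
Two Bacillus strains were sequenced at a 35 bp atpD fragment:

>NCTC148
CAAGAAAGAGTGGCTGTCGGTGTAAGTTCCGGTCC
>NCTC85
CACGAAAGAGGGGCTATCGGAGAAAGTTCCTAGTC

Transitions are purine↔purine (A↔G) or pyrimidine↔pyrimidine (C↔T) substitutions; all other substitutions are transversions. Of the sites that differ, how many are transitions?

3

The sequences differ at positions 3 (A/C, transversion), 11 (T/G, transversion), 16 (G/A, transition), 21 (T/A, transversion), 23 (T/A, transversion), 31 (G/T, transversion), 32 (G/A, transition), 33 (T/G, transversion), 34 (C/T, transition).
Of the 9 differences, 3 transitions and 6 transversions, so the answer is 3.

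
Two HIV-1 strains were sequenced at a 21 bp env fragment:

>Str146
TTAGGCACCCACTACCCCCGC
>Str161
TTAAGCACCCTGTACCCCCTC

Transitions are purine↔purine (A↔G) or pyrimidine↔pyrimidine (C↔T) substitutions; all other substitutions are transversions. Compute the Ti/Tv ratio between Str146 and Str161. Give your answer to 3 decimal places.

0.333

Mismatches occur at site 4 (G↔A, transition), site 11 (A↔T, transversion), site 12 (C↔G, transversion), site 20 (G↔T, transversion).
Of the 4 differences, 1 transition and 3 transversions, so Ti/Tv = 1/3 = 0.333.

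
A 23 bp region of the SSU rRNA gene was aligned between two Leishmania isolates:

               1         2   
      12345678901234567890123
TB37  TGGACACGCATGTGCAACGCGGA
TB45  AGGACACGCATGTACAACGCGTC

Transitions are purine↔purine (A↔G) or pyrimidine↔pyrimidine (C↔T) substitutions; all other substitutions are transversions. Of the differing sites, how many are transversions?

3

Mismatches occur at site 1 (T→A, transversion), site 14 (G→A, transition), site 22 (G→T, transversion), site 23 (A→C, transversion).
Of the 4 differences, 1 transition and 3 transversions, so the answer is 3.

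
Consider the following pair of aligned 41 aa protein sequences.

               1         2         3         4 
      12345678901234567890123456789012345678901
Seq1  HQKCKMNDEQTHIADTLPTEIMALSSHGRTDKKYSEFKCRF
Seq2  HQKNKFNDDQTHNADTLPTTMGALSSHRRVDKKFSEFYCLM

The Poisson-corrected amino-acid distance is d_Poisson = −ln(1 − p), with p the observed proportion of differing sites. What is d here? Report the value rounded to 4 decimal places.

The sequences differ at positions 4 (C/N), 6 (M/F), 9 (E/D), 13 (I/N), 20 (E/T), 21 (I/M), 22 (M/G), 28 (G/R), 30 (T/V), 34 (Y/F), 38 (K/Y), 40 (R/L), 41 (F/M).
p = 13/41 = 0.317073.
d = −ln(1 − 0.317073) = −ln(0.682927) = 0.3814.

0.3814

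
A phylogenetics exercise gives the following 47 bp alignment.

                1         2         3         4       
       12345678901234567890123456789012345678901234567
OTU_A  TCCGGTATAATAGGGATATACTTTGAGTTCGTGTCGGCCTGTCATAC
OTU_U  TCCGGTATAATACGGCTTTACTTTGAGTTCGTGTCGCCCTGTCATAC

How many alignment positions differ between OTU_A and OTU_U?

The sequences differ at positions 13 (G/C), 16 (A/C), 18 (A/T), 37 (G/C).
That gives 4 mismatches out of 47 aligned sites, so the Hamming distance is 4.

4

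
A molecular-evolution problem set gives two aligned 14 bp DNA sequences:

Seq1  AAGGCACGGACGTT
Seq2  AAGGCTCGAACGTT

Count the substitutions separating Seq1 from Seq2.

2

The sequences differ at positions 6 (A/T), 9 (G/A).
That gives 2 mismatches out of 14 aligned sites, so the Hamming distance is 2.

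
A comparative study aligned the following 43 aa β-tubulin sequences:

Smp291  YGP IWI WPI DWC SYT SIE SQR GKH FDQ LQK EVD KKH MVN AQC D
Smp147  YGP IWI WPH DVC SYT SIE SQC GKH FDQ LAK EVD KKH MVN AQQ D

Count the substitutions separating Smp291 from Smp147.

5

Differing sites — 9:I/H; 11:W/V; 21:R/C; 29:Q/A; 42:C/Q.
That gives 5 mismatches out of 43 aligned sites, so the Hamming distance is 5.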